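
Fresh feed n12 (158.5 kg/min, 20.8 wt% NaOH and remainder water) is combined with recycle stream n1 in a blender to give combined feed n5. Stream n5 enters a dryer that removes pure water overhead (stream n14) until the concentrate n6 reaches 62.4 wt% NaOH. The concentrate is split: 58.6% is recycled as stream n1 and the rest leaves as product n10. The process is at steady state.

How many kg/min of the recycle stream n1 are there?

74.78 kg/min

Overall NaOH balance (none leaves overhead): NaOH in fresh feed = NaOH in product, i.e. 158.5×0.208 = (1−0.586)·n6·0.624.
n6 = 32.968/(0.624×0.414) = 127.62 kg/min.
Recycle n1 = 0.586×127.62 = 74.783 kg/min.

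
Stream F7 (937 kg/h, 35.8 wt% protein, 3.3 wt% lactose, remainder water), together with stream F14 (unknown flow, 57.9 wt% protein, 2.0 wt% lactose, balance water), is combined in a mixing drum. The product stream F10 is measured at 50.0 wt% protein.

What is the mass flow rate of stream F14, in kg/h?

1684 kg/h

Let F14 be the unknown flow. Total out = 937 + F14.
protein balance: 335.45 + 0.579·F14 = 0.500·(937 + F14)
(0.579 − 0.500)·F14 = 0.500×937 − 335.45 = 133.05
F14 = 133.05 / 0.079 = 1684.2 kg/h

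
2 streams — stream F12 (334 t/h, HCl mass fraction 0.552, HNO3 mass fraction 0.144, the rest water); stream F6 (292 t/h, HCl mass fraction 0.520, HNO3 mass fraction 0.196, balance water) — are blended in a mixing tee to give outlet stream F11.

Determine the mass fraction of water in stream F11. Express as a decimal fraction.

0.295

Total flow out = 334 + 292 = 626 t/h.
water in = 334×0.304 + 292×0.284 = 184.46 t/h.
water mass fraction in F11 = 184.46/626 = 0.295.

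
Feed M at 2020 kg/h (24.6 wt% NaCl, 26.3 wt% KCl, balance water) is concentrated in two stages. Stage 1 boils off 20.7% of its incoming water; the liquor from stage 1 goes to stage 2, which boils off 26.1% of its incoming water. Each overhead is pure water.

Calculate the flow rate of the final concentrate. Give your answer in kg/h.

1609 kg/h

water in feed = 2020×0.491 = 991.82 kg/h.
After stage 1: water left = (1−0.207)×991.82 = 786.51; stream total = 1814.7 kg/h.
After stage 2: water left = (1−0.261)×786.51 = 581.23; final concentrate = 1609.4 kg/h.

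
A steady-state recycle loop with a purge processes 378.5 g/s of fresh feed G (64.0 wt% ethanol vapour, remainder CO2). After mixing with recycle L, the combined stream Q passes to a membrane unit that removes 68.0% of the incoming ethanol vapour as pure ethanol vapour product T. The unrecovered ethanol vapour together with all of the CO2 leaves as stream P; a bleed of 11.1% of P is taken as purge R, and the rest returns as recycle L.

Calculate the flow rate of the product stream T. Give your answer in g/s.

230.2 g/s

ethanol vapour in Q: m_A = 378.5×0.640 + (1−0.111)·(1−0.680)·m_A, so m_A = 242.24/0.7155 = 338.55 g/s.
Product T = 0.680×338.55 = 230.21 g/s.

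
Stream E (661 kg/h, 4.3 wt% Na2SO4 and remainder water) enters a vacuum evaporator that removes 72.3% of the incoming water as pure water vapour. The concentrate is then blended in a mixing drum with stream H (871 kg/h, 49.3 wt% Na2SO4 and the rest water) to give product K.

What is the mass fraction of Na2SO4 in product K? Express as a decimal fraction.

Vapour removed = 0.723×0.957×661 = 457.35 kg/h; concentrate = 203.65 kg/h.
Na2SO4 reaching the mixer = 28.423 (from concentrate) + 871×0.493 = 457.83 kg/h.
Product flow = 203.65 + 871 = 1074.6 kg/h; Na2SO4 fraction = 0.426.

0.426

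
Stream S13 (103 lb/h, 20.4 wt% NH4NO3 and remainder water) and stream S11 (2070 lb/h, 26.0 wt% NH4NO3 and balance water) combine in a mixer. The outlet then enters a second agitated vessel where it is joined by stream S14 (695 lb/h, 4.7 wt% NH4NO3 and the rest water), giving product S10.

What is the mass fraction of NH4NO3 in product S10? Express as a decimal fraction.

0.2064

Overall, product flow = 2868 lb/h.
NH4NO3 in = 103×0.204 + 2070×0.260 + 695×0.047 = 591.88 lb/h.
NH4NO3 fraction in S10 = 0.2064.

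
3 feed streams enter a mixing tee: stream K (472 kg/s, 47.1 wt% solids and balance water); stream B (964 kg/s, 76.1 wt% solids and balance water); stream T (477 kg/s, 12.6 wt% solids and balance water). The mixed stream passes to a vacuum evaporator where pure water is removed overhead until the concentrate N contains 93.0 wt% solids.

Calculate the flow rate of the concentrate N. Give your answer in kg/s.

1092 kg/s

solids entering = 472×0.471 + 964×0.761 + 477×0.126 = 1016 kg/s.
All solids reports to N, so N = 1016/0.930 = 1092.5 kg/s.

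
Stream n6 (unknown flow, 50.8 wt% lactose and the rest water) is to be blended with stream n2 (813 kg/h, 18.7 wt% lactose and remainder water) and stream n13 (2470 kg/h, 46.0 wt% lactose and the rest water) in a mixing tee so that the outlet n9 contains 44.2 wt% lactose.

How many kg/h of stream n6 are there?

2468 kg/h

Let n6 be the unknown flow. Total out = 3283 + n6.
lactose balance: 1288.2 + 0.508·n6 = 0.442·(3283 + n6)
(0.508 − 0.442)·n6 = 0.442×3283 − 1288.2 = 162.86
n6 = 162.86 / 0.066 = 2467.5 kg/h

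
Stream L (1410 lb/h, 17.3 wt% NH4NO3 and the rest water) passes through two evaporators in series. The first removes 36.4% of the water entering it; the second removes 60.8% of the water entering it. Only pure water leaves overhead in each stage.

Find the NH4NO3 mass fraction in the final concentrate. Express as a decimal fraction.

water in feed = 1410×0.827 = 1166.1 lb/h.
After stage 1: water left = (1−0.364)×1166.1 = 741.62; stream total = 985.55 lb/h.
After stage 2: water left = (1−0.608)×741.62 = 290.72; final concentrate = 534.65 lb/h.
NH4NO3 fraction = 243.93/534.65 = 0.4562.

0.4562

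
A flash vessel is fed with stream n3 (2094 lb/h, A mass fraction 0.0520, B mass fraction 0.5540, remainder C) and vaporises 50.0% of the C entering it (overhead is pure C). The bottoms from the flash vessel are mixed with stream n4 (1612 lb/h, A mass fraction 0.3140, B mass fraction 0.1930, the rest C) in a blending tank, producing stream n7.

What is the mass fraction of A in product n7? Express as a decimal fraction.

0.1867

Vapour removed = 0.500×0.394×2094 = 412.52 lb/h; concentrate = 1681.5 lb/h.
A reaching the mixer = 108.89 (from concentrate) + 1612×0.314 = 615.06 lb/h.
Product flow = 1681.5 + 1612 = 3293.5 lb/h; A fraction = 0.1867.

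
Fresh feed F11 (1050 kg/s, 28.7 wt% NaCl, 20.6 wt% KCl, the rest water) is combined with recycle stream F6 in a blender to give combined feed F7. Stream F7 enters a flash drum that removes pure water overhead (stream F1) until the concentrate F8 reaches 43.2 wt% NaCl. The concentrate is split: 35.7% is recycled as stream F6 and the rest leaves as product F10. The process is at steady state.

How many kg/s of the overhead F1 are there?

Overall NaCl balance (none leaves overhead): NaCl in fresh feed = NaCl in product, i.e. 1050×0.287 = (1−0.357)·F8·0.432.
F8 = 301.35/(0.432×0.643) = 1084.9 kg/s.
Recycle F6 = 0.357×1084.9 = 387.3 kg/s.
Combined feed F7 = 1050 + 387.3 = 1437.3 kg/s.
Overhead F1 = F7 − F8 = 1437.3 − 1084.9 = 352.43 kg/s.

352.4 kg/s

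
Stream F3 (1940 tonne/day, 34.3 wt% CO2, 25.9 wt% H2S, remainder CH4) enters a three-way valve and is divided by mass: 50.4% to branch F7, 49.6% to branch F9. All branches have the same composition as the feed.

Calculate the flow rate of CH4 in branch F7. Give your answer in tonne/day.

Branch F7 total = 0.504×1940 = 977.76 tonne/day.
CH4 in F7 = 0.398×977.76 = 389.15 tonne/day.

389.1 tonne/day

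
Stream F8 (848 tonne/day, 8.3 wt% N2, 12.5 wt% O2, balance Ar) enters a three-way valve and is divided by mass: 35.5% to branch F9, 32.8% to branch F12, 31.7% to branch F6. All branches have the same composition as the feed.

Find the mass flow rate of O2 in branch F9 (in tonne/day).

37.63 tonne/day

Branch F9 total = 0.355×848 = 301.04 tonne/day.
O2 in F9 = 0.125×301.04 = 37.63 tonne/day.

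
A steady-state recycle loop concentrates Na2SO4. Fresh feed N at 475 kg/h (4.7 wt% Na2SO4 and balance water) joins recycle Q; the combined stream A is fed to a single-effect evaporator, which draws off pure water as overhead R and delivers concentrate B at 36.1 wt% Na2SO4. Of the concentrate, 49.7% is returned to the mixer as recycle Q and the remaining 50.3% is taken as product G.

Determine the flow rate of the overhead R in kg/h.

413.2 kg/h

Overall Na2SO4 balance (none leaves overhead): Na2SO4 in fresh feed = Na2SO4 in product, i.e. 475×0.047 = (1−0.497)·B·0.361.
B = 22.325/(0.361×0.503) = 122.95 kg/h.
Recycle Q = 0.497×122.95 = 61.104 kg/h.
Combined feed A = 475 + 61.104 = 536.1 kg/h.
Overhead R = A − B = 536.1 − 122.95 = 413.16 kg/h.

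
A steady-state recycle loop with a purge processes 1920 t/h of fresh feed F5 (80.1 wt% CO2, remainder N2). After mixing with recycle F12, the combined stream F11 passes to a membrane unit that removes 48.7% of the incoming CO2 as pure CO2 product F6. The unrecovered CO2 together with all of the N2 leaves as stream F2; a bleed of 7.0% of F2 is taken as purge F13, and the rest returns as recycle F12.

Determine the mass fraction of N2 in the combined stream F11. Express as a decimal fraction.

N2 enters only via F5 and leaves only via the purge: 1920×0.199 = 0.070×(N2 in F2), and the membrane unit passes all N2, so N2 in F11 = N2 in F2 = 5458.3 t/h.
CO2 in F11: m_A = 1920×0.801 + (1−0.070)·(1−0.487)·m_A, so m_A = 1537.9/0.5229 = 2941.1 t/h.
F11 = 2941.1 + 5458.3 = 8399.4 t/h.
N2 fraction in F11 = 5458.3/8399.4 = 0.6498.

0.6498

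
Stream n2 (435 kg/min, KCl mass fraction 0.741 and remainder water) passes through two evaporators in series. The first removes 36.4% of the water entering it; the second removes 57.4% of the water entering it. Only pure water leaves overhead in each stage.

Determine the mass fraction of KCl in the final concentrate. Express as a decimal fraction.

0.913

water in feed = 435×0.259 = 112.67 kg/min.
After stage 1: water left = (1−0.364)×112.67 = 71.655; stream total = 393.99 kg/min.
After stage 2: water left = (1−0.574)×71.655 = 30.525; final concentrate = 352.86 kg/min.
KCl fraction = 322.33/352.86 = 0.913.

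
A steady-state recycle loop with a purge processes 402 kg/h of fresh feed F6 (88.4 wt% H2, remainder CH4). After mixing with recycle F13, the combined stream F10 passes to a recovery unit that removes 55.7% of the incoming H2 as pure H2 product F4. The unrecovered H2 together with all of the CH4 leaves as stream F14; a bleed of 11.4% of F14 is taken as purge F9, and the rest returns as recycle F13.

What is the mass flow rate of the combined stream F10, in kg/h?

CH4 enters only via F6 and leaves only via the purge: 402×0.116 = 0.114×(CH4 in F14), and the recovery unit passes all CH4, so CH4 in F10 = CH4 in F14 = 409.05 kg/h.
H2 in F10: m_A = 402×0.884 + (1−0.114)·(1−0.557)·m_A, so m_A = 355.37/0.6075 = 584.97 kg/h.
F10 = 584.97 + 409.05 = 994.02 kg/h.

994 kg/h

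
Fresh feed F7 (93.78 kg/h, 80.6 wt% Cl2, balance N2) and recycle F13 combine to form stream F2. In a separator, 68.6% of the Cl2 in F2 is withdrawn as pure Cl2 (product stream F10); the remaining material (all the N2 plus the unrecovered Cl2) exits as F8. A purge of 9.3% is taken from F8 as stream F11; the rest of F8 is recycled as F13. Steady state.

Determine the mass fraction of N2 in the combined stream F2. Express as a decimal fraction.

N2 enters only via F7 and leaves only via the purge: 93.78×0.194 = 0.093×(N2 in F8), and the separator passes all N2, so N2 in F2 = N2 in F8 = 195.63 kg/h.
Cl2 in F2: m_A = 93.78×0.806 + (1−0.093)·(1−0.686)·m_A, so m_A = 75.587/0.7152 = 105.69 kg/h.
F2 = 105.69 + 195.63 = 301.31 kg/h.
N2 fraction in F2 = 195.63/301.31 = 0.6492.

0.6492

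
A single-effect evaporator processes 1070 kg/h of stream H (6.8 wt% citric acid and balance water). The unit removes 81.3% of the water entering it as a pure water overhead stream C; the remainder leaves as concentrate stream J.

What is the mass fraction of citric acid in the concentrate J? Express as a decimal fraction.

citric acid is not removed: 1070×0.068 = 72.76 kg/h of citric acid enters J.
water entering = 1070×0.932 = 997.24 kg/h; overhead removed = 0.813×997.24 = 810.76 kg/h.
Concentrate = 1070 − 810.76 = 259.24 kg/h.
Mass fraction = 72.76/259.24 = 0.2807.

0.2807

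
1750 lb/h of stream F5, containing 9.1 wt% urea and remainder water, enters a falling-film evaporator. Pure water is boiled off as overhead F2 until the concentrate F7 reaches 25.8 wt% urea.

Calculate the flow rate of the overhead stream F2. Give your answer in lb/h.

urea is conserved: 1750×0.091 = 159.25 lb/h all reports to the concentrate.
Concentrate = 159.25/(target fraction) = 617.25 lb/h.
Overhead = 1750 − 617.25 = 1132.8 lb/h.

1133 lb/h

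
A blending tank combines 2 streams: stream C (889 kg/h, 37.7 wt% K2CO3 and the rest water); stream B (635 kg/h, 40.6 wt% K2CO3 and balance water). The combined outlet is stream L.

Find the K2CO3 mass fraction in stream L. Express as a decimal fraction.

Total flow out = 889 + 635 = 1524 kg/h.
K2CO3 in = 889×0.377 + 635×0.406 = 592.96 kg/h.
K2CO3 mass fraction in L = 592.96/1524 = 0.389.

0.389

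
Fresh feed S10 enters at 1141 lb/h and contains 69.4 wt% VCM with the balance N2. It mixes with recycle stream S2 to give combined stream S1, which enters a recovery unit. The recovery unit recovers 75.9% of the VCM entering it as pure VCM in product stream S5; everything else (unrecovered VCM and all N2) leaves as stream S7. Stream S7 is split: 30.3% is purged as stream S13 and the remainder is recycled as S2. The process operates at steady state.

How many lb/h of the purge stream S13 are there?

N2 enters only via S10 and leaves only via the purge: 1141×0.306 = 0.303×(N2 in S7), and the recovery unit passes all N2, so N2 in S1 = N2 in S7 = 1152.3 lb/h.
VCM in S1: m_A = 1141×0.694 + (1−0.303)·(1−0.759)·m_A, so m_A = 791.85/0.8320 = 951.72 lb/h.
S7 = (1−0.759)×951.72 + 1152.3 = 1381.7 lb/h.
Purge S13 = 0.303×1381.7 = 418.64 lb/h.

418.6 lb/h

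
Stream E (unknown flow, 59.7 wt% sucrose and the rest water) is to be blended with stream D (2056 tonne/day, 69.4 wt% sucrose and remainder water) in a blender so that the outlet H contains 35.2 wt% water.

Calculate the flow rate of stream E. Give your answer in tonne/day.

Let E be the unknown flow. Total out = 2056 + E.
water balance: 629.14 + 0.403·E = 0.352·(2056 + E)
(0.403 − 0.352)·E = 0.352×2056 − 629.14 = 94.576
E = 94.576 / 0.051 = 1854.4 tonne/day

1854 tonne/day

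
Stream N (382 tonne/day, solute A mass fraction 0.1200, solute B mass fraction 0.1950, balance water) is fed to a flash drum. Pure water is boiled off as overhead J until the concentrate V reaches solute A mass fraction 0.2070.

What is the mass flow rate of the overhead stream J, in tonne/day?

160.6 tonne/day

solute A is conserved: 382×0.120 = 45.84 tonne/day all reports to the concentrate.
Concentrate = 45.84/(target fraction) = 221.45 tonne/day.
Overhead = 382 − 221.45 = 160.55 tonne/day.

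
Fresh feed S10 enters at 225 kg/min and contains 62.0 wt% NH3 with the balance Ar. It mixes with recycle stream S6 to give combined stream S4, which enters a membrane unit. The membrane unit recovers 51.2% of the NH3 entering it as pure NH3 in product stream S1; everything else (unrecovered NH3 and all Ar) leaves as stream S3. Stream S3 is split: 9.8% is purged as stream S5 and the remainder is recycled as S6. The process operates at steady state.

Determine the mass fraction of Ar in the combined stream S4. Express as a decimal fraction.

Ar enters only via S10 and leaves only via the purge: 225×0.380 = 0.098×(Ar in S3), and the membrane unit passes all Ar, so Ar in S4 = Ar in S3 = 872.45 kg/min.
NH3 in S4: m_A = 225×0.620 + (1−0.098)·(1−0.512)·m_A, so m_A = 139.5/0.5598 = 249.19 kg/min.
S4 = 249.19 + 872.45 = 1121.6 kg/min.
Ar fraction in S4 = 872.45/1121.6 = 0.778.

0.778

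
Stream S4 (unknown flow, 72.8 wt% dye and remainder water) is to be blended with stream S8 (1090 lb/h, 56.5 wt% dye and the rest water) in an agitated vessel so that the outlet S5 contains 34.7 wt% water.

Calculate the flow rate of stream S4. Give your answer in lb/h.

Let S4 be the unknown flow. Total out = 1090 + S4.
water balance: 474.15 + 0.272·S4 = 0.347·(1090 + S4)
(0.272 − 0.347)·S4 = 0.347×1090 − 474.15 = -95.92
S4 = -95.92 / -0.075 = 1278.9 lb/h

1279 lb/h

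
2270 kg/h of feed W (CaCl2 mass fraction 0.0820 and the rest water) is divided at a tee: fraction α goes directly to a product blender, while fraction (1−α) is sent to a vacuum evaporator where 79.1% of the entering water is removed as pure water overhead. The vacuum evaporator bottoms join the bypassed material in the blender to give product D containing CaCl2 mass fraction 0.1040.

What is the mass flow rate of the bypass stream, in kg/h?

1609 kg/h

All 2270×0.082 = 186.14 kg/h of CaCl2 reaches D, so D = 186.14/0.104 = 1789.8 kg/h and vapour = 480.19 kg/h.
The evaporator receives (1−α)·2270 of feed at 0.918 water and removes 0.791 of that water:
0.791×0.918×(1−α)×2270 = 480.19
(1−α) = 480.19/1648.3 = 0.2913;  α = 0.7087.
Bypass flow = 0.7087×2270 = 1608.7 kg/h.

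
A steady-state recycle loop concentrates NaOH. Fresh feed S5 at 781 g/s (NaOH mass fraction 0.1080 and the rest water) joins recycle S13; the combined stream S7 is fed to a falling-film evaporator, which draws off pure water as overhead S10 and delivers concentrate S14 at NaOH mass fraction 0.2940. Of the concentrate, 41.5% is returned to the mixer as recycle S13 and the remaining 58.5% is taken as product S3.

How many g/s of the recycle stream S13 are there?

Overall NaOH balance (none leaves overhead): NaOH in fresh feed = NaOH in product, i.e. 781×0.108 = (1−0.415)·S14·0.294.
S14 = 84.348/(0.294×0.585) = 490.42 g/s.
Recycle S13 = 0.415×490.42 = 203.53 g/s.

203.5 g/s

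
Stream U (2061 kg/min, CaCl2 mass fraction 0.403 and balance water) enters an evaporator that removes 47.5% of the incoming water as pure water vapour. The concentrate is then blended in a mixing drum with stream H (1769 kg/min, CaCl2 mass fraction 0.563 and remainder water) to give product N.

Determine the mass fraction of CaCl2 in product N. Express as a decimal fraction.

Vapour removed = 0.475×0.597×2061 = 584.45 kg/min; concentrate = 1476.6 kg/min.
CaCl2 reaching the mixer = 830.58 (from concentrate) + 1769×0.563 = 1826.5 kg/min.
Product flow = 1476.6 + 1769 = 3245.6 kg/min; CaCl2 fraction = 0.563.

0.563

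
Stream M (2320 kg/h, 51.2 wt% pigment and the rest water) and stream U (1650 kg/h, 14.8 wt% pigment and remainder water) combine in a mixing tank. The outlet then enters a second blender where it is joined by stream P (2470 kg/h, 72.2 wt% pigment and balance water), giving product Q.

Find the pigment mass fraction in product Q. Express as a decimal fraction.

0.499

Overall, product flow = 6440 kg/h.
pigment in = 2320×0.512 + 1650×0.148 + 2470×0.722 = 3215.4 kg/h.
pigment fraction in Q = 0.499.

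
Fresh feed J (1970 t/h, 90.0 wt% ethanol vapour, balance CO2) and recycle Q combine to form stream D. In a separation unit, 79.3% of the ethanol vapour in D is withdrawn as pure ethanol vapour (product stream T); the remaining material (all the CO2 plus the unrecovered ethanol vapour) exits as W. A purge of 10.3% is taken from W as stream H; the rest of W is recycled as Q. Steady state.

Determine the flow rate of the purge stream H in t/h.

CO2 enters only via J and leaves only via the purge: 1970×0.100 = 0.103×(CO2 in W), and the separation unit passes all CO2, so CO2 in D = CO2 in W = 1912.6 t/h.
ethanol vapour in D: m_A = 1970×0.900 + (1−0.103)·(1−0.793)·m_A, so m_A = 1773/0.8143 = 2177.3 t/h.
W = (1−0.793)×2177.3 + 1912.6 = 2363.3 t/h.
Purge H = 0.103×2363.3 = 243.42 t/h.

243.4 t/h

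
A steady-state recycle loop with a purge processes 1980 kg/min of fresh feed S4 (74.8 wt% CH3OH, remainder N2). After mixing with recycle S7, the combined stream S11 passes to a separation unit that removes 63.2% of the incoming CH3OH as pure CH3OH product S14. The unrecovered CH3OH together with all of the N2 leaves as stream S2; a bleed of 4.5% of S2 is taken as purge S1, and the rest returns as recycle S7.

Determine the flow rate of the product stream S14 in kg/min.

CH3OH in S11: m_A = 1980×0.748 + (1−0.045)·(1−0.632)·m_A, so m_A = 1481/0.6486 = 2283.6 kg/min.
Product S14 = 0.632×2283.6 = 1443.2 kg/min.

1443 kg/min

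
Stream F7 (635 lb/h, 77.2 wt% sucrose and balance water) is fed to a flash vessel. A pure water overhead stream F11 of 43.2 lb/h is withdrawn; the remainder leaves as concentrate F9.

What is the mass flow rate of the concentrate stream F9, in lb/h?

Concentrate = 635 − 43.2 = 591.8 lb/h.

591.8 lb/h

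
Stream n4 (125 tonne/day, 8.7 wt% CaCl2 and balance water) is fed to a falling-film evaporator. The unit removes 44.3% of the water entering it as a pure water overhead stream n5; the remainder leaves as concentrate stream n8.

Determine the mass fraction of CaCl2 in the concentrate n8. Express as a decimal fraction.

CaCl2 is not removed: 125×0.087 = 10.875 tonne/day of CaCl2 enters n8.
water entering = 125×0.913 = 114.12 tonne/day; overhead removed = 0.443×114.12 = 50.557 tonne/day.
Concentrate = 125 − 50.557 = 74.443 tonne/day.
Mass fraction = 10.875/74.443 = 0.1461.

0.1461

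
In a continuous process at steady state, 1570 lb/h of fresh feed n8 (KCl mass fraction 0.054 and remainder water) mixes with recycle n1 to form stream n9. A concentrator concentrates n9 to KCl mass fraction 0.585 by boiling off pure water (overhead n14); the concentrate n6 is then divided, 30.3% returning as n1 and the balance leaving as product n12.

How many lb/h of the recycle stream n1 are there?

Overall KCl balance (none leaves overhead): KCl in fresh feed = KCl in product, i.e. 1570×0.054 = (1−0.303)·n6·0.585.
n6 = 84.78/(0.585×0.697) = 207.92 lb/h.
Recycle n1 = 0.303×207.92 = 63.001 lb/h.

63 lb/h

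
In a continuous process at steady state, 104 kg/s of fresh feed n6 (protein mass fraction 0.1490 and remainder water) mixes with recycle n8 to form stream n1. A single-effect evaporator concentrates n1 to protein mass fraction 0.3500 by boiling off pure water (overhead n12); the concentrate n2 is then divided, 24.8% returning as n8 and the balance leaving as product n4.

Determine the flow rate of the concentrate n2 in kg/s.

58.88 kg/s

Overall protein balance (none leaves overhead): protein in fresh feed = protein in product, i.e. 104×0.149 = (1−0.248)·n2·0.350.
n2 = 15.496/(0.350×0.752) = 58.875 kg/s.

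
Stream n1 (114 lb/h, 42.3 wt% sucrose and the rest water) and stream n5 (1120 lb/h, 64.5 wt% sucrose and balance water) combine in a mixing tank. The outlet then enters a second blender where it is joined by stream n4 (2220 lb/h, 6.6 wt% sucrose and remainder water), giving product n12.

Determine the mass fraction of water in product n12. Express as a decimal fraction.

Overall, product flow = 3454 lb/h.
water in = 114×0.577 + 1120×0.355 + 2220×0.934 = 2536.9 lb/h.
water fraction in n12 = 0.734.

0.734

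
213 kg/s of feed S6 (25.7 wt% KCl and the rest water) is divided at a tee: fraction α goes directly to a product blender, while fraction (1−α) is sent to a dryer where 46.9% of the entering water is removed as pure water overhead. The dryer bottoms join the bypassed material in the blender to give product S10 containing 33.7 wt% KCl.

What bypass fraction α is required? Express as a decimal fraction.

All 213×0.257 = 54.741 kg/s of KCl reaches S10, so S10 = 54.741/0.337 = 162.44 kg/s and vapour = 50.564 kg/s.
The evaporator receives (1−α)·213 of feed at 0.743 water and removes 0.469 of that water:
0.469×0.743×(1−α)×213 = 50.564
(1−α) = 50.564/74.223 = 0.6812;  α = 0.3188.

0.319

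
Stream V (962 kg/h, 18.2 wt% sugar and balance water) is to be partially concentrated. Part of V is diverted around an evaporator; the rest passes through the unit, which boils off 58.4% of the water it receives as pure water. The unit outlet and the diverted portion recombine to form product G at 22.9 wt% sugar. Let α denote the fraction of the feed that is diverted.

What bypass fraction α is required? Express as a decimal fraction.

All 962×0.182 = 175.08 kg/h of sugar reaches G, so G = 175.08/0.229 = 764.56 kg/h and vapour = 197.44 kg/h.
The evaporator receives (1−α)·962 of feed at 0.818 water and removes 0.584 of that water:
0.584×0.818×(1−α)×962 = 197.44
(1−α) = 197.44/459.56 = 0.4296;  α = 0.5704.

0.570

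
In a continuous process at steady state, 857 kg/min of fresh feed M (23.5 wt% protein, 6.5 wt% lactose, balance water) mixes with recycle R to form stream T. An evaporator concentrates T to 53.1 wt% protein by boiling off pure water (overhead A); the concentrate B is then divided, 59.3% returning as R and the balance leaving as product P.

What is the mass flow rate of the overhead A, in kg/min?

Overall protein balance (none leaves overhead): protein in fresh feed = protein in product, i.e. 857×0.235 = (1−0.593)·B·0.531.
B = 201.39/(0.531×0.407) = 931.88 kg/min.
Recycle R = 0.593×931.88 = 552.6 kg/min.
Combined feed T = 857 + 552.6 = 1409.6 kg/min.
Overhead A = T − B = 1409.6 − 931.88 = 477.73 kg/min.

477.7 kg/min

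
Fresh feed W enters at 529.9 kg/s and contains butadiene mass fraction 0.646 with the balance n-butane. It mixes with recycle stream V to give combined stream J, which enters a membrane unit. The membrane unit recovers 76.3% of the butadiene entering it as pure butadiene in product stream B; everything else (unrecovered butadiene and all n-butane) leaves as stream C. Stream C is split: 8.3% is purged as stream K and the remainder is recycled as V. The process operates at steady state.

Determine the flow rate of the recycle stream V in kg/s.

2168 kg/s

n-butane enters only via W and leaves only via the purge: 529.9×0.354 = 0.083×(n-butane in C), and the membrane unit passes all n-butane, so n-butane in J = n-butane in C = 2260.1 kg/s.
butadiene in J: m_A = 529.9×0.646 + (1−0.083)·(1−0.763)·m_A, so m_A = 342.32/0.7827 = 437.37 kg/s.
C = (1−0.763)×437.37 + 2260.1 = 2363.7 kg/s.
Recycle V = (1−0.083)×2363.7 = 2167.5 kg/s.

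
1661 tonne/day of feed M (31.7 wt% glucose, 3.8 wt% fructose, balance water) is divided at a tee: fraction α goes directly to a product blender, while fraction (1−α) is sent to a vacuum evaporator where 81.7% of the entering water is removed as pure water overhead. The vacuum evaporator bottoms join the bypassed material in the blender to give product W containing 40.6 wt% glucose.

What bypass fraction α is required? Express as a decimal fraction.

All 1661×0.317 = 526.54 tonne/day of glucose reaches W, so W = 526.54/0.406 = 1296.9 tonne/day and vapour = 364.11 tonne/day.
The evaporator receives (1−α)·1661 of feed at 0.645 water and removes 0.817 of that water:
0.817×0.645×(1−α)×1661 = 364.11
(1−α) = 364.11/875.29 = 0.4160;  α = 0.5840.

0.584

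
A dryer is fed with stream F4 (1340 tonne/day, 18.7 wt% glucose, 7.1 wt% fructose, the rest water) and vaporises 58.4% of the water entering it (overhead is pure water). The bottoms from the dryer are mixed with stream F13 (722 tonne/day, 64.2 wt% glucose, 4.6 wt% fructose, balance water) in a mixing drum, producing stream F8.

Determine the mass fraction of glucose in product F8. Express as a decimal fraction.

0.482

Vapour removed = 0.584×0.742×1340 = 580.66 tonne/day; concentrate = 759.34 tonne/day.
glucose reaching the mixer = 250.58 (from concentrate) + 722×0.642 = 714.1 tonne/day.
Product flow = 759.34 + 722 = 1481.3 tonne/day; glucose fraction = 0.482.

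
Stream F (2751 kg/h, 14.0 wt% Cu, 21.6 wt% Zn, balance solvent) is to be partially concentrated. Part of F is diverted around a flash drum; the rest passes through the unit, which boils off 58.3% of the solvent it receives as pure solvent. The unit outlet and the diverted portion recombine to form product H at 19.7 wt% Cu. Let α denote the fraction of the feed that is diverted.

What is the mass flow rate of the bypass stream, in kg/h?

All 2751×0.140 = 385.14 kg/h of Cu reaches H, so H = 385.14/0.197 = 1955 kg/h and vapour = 795.97 kg/h.
The evaporator receives (1−α)·2751 of feed at 0.644 solvent and removes 0.583 of that solvent:
0.583×0.644×(1−α)×2751 = 795.97
(1−α) = 795.97/1032.9 = 0.7706;  α = 0.2294.
Bypass flow = 0.2294×2751 = 630.96 kg/h.

631 kg/h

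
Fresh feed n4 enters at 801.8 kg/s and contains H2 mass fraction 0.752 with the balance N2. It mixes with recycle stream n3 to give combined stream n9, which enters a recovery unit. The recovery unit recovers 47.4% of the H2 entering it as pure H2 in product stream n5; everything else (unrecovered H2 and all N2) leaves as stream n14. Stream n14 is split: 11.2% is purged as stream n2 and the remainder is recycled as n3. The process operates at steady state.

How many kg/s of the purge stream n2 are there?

265.5 kg/s

N2 enters only via n4 and leaves only via the purge: 801.8×0.248 = 0.112×(N2 in n14), and the recovery unit passes all N2, so N2 in n9 = N2 in n14 = 1775.4 kg/s.
H2 in n9: m_A = 801.8×0.752 + (1−0.112)·(1−0.474)·m_A, so m_A = 602.95/0.5329 = 1131.4 kg/s.
n14 = (1−0.474)×1131.4 + 1775.4 = 2370.5 kg/s.
Purge n2 = 0.112×2370.5 = 265.5 kg/s.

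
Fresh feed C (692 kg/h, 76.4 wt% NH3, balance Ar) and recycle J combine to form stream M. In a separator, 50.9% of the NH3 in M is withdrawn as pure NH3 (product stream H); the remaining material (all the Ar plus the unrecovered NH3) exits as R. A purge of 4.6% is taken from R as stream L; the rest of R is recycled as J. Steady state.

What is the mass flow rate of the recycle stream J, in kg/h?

3853 kg/h

Ar enters only via C and leaves only via the purge: 692×0.236 = 0.046×(Ar in R), and the separator passes all Ar, so Ar in M = Ar in R = 3550.3 kg/h.
NH3 in M: m_A = 692×0.764 + (1−0.046)·(1−0.509)·m_A, so m_A = 528.69/0.5316 = 994.55 kg/h.
R = (1−0.509)×994.55 + 3550.3 = 4038.6 kg/h.
Recycle J = (1−0.046)×4038.6 = 3852.8 kg/h.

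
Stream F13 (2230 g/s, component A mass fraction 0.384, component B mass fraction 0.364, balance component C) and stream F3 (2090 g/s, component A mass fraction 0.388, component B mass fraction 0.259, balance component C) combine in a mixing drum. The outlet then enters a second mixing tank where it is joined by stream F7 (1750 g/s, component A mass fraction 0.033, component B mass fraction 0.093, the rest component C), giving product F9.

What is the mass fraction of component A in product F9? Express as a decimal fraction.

0.284

Overall, product flow = 6070 g/s.
component A in = 2230×0.384 + 2090×0.388 + 1750×0.033 = 1725 g/s.
component A fraction in F9 = 0.284.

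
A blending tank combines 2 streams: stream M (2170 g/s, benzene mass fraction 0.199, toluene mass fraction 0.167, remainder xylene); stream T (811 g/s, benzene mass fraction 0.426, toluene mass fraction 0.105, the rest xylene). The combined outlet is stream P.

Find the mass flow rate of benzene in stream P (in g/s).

777.3 g/s

benzene out = benzene in = 2170×0.199 + 811×0.426 = 777.32 g/s.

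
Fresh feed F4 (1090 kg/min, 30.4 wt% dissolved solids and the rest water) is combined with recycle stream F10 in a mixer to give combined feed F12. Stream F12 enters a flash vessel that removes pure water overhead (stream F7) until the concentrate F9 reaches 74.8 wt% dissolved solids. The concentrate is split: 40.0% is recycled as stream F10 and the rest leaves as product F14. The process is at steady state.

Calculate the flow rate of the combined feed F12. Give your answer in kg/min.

1385 kg/min

Overall dissolved solids balance (none leaves overhead): dissolved solids in fresh feed = dissolved solids in product, i.e. 1090×0.304 = (1−0.400)·F9·0.748.
F9 = 331.36/(0.748×0.600) = 738.32 kg/min.
Recycle F10 = 0.400×738.32 = 295.33 kg/min.
Combined feed F12 = 1090 + 295.33 = 1385.3 kg/min.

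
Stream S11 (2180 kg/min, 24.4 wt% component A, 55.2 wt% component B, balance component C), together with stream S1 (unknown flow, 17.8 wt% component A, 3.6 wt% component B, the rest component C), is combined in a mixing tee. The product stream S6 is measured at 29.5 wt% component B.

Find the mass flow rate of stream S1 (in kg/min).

Let S1 be the unknown flow. Total out = 2180 + S1.
component B balance: 1203.4 + 0.036·S1 = 0.295·(2180 + S1)
(0.036 − 0.295)·S1 = 0.295×2180 − 1203.4 = -560.26
S1 = -560.26 / -0.259 = 2163.2 kg/min

2163 kg/min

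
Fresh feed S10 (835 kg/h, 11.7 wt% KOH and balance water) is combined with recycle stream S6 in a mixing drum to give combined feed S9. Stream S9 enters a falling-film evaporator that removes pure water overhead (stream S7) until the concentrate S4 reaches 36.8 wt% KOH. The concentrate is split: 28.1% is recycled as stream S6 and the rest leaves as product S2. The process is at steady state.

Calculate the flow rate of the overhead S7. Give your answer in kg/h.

569.5 kg/h

Overall KOH balance (none leaves overhead): KOH in fresh feed = KOH in product, i.e. 835×0.117 = (1−0.281)·S4·0.368.
S4 = 97.695/(0.368×0.719) = 369.23 kg/h.
Recycle S6 = 0.281×369.23 = 103.75 kg/h.
Combined feed S9 = 835 + 103.75 = 938.75 kg/h.
Overhead S7 = S9 − S4 = 938.75 − 369.23 = 569.52 kg/h.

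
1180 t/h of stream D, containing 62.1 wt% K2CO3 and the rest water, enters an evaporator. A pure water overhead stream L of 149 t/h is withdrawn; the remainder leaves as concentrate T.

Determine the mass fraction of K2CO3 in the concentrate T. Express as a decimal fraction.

K2CO3 is not removed: 1180×0.621 = 732.78 t/h of K2CO3 enters T.
Concentrate = 1180 − 149 = 1031 t/h.
Mass fraction = 732.78/1031 = 0.7107.

0.7107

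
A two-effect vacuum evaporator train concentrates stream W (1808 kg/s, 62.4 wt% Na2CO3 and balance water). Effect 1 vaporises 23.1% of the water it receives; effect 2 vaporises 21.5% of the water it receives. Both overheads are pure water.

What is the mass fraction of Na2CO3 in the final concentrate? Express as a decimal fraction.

water in feed = 1808×0.376 = 679.81 kg/s.
After stage 1: water left = (1−0.231)×679.81 = 522.77; stream total = 1651 kg/s.
After stage 2: water left = (1−0.215)×522.77 = 410.38; final concentrate = 1538.6 kg/s.
Na2CO3 fraction = 1128.2/1538.6 = 0.733.

0.733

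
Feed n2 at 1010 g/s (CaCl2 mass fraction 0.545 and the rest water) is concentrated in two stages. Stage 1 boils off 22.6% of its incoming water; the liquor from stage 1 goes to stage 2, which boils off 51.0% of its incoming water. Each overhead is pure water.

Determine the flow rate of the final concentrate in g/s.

water in feed = 1010×0.455 = 459.55 g/s.
After stage 1: water left = (1−0.226)×459.55 = 355.69; stream total = 906.14 g/s.
After stage 2: water left = (1−0.510)×355.69 = 174.29; final concentrate = 724.74 g/s.

724.7 g/s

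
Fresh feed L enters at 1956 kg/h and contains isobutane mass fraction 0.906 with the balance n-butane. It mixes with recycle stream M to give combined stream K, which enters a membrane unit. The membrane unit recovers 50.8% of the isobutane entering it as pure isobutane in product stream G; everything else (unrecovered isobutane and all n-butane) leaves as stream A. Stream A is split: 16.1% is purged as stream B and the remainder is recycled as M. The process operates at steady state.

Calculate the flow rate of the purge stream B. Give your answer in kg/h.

422.9 kg/h

n-butane enters only via L and leaves only via the purge: 1956×0.094 = 0.161×(n-butane in A), and the membrane unit passes all n-butane, so n-butane in K = n-butane in A = 1142 kg/h.
isobutane in K: m_A = 1956×0.906 + (1−0.161)·(1−0.508)·m_A, so m_A = 1772.1/0.5872 = 3017.9 kg/h.
A = (1−0.508)×3017.9 + 1142 = 2626.8 kg/h.
Purge B = 0.161×2626.8 = 422.92 kg/h.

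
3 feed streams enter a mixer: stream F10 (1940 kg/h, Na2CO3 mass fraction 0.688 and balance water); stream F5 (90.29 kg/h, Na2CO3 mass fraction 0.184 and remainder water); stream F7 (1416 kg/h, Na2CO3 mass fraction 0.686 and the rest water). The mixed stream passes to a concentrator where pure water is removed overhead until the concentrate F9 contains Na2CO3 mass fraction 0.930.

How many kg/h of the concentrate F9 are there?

2498 kg/h

Na2CO3 entering = 1940×0.688 + 90.29×0.184 + 1416×0.686 = 2322.7 kg/h.
All Na2CO3 reports to F9, so F9 = 2322.7/0.930 = 2497.5 kg/h.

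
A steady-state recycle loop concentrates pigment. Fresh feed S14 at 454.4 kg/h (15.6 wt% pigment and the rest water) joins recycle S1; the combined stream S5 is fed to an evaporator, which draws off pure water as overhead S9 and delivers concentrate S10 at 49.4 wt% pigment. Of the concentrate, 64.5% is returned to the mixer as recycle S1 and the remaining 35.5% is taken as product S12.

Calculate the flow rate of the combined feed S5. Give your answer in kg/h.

715.1 kg/h

Overall pigment balance (none leaves overhead): pigment in fresh feed = pigment in product, i.e. 454.4×0.156 = (1−0.645)·S10·0.494.
S10 = 70.886/(0.494×0.355) = 404.21 kg/h.
Recycle S1 = 0.645×404.21 = 260.72 kg/h.
Combined feed S5 = 454.4 + 260.72 = 715.12 kg/h.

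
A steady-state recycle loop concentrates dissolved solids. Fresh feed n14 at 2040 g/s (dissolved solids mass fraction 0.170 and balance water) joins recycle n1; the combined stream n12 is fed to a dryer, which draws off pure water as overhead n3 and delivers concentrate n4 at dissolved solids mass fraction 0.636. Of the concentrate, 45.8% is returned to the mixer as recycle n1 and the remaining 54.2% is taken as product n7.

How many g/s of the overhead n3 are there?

1495 g/s

Overall dissolved solids balance (none leaves overhead): dissolved solids in fresh feed = dissolved solids in product, i.e. 2040×0.170 = (1−0.458)·n4·0.636.
n4 = 346.8/(0.636×0.542) = 1006.1 g/s.
Recycle n1 = 0.458×1006.1 = 460.77 g/s.
Combined feed n12 = 2040 + 460.77 = 2500.8 g/s.
Overhead n3 = n12 − n4 = 2500.8 − 1006.1 = 1494.7 g/s.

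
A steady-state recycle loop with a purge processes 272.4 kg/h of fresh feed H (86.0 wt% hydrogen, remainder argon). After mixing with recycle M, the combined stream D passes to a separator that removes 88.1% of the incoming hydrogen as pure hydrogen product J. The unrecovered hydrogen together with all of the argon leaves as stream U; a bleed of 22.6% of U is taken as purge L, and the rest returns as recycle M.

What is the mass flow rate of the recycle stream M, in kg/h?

154.4 kg/h

argon enters only via H and leaves only via the purge: 272.4×0.140 = 0.226×(argon in U), and the separator passes all argon, so argon in D = argon in U = 168.74 kg/h.
hydrogen in D: m_A = 272.4×0.860 + (1−0.226)·(1−0.881)·m_A, so m_A = 234.26/0.9079 = 258.03 kg/h.
U = (1−0.881)×258.03 + 168.74 = 199.45 kg/h.
Recycle M = (1−0.226)×199.45 = 154.37 kg/h.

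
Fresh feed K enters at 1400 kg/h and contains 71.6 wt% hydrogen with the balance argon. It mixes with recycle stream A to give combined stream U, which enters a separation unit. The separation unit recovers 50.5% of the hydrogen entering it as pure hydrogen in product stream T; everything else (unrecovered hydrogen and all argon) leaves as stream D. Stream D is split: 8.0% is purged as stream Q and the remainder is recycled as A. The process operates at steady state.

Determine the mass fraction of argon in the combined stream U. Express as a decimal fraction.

argon enters only via K and leaves only via the purge: 1400×0.284 = 0.080×(argon in D), and the separation unit passes all argon, so argon in U = argon in D = 4970 kg/h.
hydrogen in U: m_A = 1400×0.716 + (1−0.080)·(1−0.505)·m_A, so m_A = 1002.4/0.5446 = 1840.6 kg/h.
U = 1840.6 + 4970 = 6810.6 kg/h.
argon fraction in U = 4970/6810.6 = 0.7297.

0.7297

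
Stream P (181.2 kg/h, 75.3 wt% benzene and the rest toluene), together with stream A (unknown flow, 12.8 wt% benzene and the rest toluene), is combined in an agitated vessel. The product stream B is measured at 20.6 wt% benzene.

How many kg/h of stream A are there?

Let A be the unknown flow. Total out = 181.2 + A.
benzene balance: 136.44 + 0.128·A = 0.206·(181.2 + A)
(0.128 − 0.206)·A = 0.206×181.2 − 136.44 = -99.116
A = -99.116 / -0.078 = 1270.7 kg/h

1271 kg/h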